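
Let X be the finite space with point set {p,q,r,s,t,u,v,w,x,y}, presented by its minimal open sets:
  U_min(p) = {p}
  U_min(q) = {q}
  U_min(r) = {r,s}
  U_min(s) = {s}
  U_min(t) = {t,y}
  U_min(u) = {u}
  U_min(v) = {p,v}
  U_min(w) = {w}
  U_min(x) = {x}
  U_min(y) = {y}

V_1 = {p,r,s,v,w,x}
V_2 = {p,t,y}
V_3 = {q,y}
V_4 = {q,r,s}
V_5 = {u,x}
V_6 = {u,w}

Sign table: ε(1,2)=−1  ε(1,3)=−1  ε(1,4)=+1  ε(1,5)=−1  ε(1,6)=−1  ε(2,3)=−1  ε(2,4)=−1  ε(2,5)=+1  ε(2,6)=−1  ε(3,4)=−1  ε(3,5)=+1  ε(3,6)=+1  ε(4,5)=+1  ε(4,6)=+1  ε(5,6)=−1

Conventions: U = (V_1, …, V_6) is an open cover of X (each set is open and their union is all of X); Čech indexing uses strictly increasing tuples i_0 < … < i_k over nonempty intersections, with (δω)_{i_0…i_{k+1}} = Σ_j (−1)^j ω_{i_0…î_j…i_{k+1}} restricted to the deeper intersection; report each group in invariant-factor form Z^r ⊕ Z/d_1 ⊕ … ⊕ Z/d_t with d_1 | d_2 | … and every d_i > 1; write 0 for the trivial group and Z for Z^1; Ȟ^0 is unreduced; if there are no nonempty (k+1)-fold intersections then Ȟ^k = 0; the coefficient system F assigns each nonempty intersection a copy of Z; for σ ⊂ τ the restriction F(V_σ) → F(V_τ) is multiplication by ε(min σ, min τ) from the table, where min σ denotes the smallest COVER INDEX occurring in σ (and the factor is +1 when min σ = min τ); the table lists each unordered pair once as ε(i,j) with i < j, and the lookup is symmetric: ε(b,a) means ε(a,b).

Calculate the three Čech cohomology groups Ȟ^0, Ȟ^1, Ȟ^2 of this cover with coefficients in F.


nonempty overlaps:
  V12={p} V14={r,s} V15={x} V16={w} V23={y} V34={q} V56={u}
C dims 6,7; δ0: rk 6, SNF 1^5·2
degree 0: 6−6−0 = 0 → Ȟ^0 ≅ 0
degree 1: 7−0−6 = 1 plus torsion [2] → Ȟ^1 ≅ Z ⊕ Z/2
degree 2: 0−0−0 = 0 → Ȟ^2 ≅ 0

Ȟ^0 = 0, Ȟ^1 = Z ⊕ Z/2, Ȟ^2 = 0


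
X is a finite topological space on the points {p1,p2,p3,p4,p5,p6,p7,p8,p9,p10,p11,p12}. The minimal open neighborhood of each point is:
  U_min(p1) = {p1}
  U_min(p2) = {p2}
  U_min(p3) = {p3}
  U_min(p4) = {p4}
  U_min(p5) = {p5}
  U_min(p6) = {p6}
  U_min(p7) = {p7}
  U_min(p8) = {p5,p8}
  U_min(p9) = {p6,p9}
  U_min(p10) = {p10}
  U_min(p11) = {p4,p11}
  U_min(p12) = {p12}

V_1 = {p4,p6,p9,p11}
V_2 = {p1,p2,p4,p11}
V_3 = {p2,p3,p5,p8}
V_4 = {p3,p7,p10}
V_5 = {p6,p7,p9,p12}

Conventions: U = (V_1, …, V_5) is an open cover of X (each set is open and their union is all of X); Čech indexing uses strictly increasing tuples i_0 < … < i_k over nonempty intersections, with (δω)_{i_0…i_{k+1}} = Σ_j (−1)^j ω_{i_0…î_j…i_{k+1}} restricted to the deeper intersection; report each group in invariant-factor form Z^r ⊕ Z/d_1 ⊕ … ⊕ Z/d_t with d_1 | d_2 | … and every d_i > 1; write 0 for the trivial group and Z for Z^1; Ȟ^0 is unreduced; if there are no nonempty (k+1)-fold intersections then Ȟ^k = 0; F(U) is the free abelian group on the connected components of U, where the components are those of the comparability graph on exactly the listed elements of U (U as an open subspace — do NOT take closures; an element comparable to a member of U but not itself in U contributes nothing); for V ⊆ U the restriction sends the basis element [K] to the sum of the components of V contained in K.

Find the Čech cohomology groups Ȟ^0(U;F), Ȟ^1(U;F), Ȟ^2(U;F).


Ȟ^0 ≅ Z^9,  Ȟ^1 ≅ 0,  Ȟ^2 ≅ 0

nonempty overlaps:
  V12={p4,p11} V15={p6,p9} V23={p2} V34={p3} V45={p7}
components per intersection:
  V1: {p4,p11} {p6,p9}
  V2: {p1} {p2} {p4,p11}
  V3: {p2} {p3} {p5,p8}
  V4: {p3} {p7} {p10}
  V5: {p6,p9} {p7} {p12}
  V12: {p4,p11}
  V15: {p6,p9}
  V23: {p2}
  V34: {p3}
  V45: {p7}
C dims 14,5; δ0: rk 5, SNF 1^5
degree 0: 14−5−0 = 9 → Ȟ^0 ≅ Z^9
degree 1: 5−0−5 = 0 → Ȟ^1 ≅ 0
degree 2: 0−0−0 = 0 → Ȟ^2 ≅ 0


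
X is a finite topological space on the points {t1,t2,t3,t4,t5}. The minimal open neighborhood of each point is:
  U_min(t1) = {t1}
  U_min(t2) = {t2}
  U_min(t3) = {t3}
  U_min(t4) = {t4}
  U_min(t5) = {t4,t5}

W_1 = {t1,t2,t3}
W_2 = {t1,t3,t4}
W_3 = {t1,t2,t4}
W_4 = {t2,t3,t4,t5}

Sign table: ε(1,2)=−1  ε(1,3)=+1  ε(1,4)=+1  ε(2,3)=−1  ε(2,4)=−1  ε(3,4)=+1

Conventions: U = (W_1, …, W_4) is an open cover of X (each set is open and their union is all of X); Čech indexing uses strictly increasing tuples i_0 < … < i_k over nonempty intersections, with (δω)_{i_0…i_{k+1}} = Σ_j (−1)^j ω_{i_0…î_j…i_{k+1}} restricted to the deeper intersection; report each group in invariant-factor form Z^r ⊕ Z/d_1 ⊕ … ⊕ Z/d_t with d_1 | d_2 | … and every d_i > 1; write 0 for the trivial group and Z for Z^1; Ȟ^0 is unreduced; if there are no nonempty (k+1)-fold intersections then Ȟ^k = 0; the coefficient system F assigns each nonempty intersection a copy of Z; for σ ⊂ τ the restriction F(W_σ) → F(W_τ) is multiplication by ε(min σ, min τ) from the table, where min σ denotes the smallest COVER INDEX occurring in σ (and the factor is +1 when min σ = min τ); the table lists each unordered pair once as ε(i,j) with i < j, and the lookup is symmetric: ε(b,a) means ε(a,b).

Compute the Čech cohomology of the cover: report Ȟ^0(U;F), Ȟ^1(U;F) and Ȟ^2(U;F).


nerve simplices:
  W12={t1,t3} W13={t1,t2} W14={t2,t3} W23={t1,t4} W24={t3,t4} W34={t2,t4}
  W123={t1} W124={t3} W134={t2} W234={t4}
C dims 4,6,4; δ0: rk 3, SNF 1^3; δ1: rk 3, SNF 1^3
degree 0: 4−3−0 = 1 → Ȟ^0 ≅ Z
degree 1: 6−3−3 = 0 → Ȟ^1 ≅ 0
degree 2: 4−0−3 = 1 → Ȟ^2 ≅ Z

Ȟ^0(U;F) ≅ Z, Ȟ^1(U;F) ≅ 0, Ȟ^2(U;F) ≅ Z


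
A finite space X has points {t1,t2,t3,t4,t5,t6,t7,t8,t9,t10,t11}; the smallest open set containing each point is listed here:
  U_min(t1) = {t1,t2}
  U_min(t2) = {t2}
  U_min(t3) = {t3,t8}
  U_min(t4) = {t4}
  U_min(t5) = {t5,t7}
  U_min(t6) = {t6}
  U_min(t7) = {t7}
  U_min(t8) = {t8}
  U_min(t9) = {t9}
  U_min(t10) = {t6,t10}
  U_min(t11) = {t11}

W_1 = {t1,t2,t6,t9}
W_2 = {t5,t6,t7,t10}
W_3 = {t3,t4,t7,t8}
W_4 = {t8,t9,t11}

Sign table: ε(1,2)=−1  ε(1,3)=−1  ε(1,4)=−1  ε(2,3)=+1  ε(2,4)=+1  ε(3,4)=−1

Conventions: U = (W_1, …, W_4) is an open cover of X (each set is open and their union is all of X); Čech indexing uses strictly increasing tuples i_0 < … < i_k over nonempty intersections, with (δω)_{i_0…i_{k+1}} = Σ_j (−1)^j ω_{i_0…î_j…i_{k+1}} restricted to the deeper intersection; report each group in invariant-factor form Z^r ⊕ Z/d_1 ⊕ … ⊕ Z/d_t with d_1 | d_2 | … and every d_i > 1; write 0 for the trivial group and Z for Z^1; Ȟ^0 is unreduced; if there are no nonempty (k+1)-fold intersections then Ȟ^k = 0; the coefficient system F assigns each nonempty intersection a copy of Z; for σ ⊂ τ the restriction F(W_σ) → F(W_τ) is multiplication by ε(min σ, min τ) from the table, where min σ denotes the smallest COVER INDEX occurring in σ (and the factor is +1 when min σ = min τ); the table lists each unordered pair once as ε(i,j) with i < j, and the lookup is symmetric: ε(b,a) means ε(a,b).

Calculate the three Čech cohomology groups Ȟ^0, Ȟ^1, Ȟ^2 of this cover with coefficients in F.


Ȟ^0 = 0,  Ȟ^1 = Z/2,  Ȟ^2 = 0

nerve of the cover:
  W12={t6} W14={t9} W23={t7} W34={t8}
C dims 4,4; δ0: rk 4, SNF 1^3·2
Ȟ^0 = (4 − 4) − 0 = 0, so Ȟ^0 ≅ 0
Ȟ^1 = (4 − 0) − 4 = 0 plus torsion [2], so Ȟ^1 ≅ Z/2
Ȟ^2 = (0 − 0) − 0 = 0, so Ȟ^2 ≅ 0


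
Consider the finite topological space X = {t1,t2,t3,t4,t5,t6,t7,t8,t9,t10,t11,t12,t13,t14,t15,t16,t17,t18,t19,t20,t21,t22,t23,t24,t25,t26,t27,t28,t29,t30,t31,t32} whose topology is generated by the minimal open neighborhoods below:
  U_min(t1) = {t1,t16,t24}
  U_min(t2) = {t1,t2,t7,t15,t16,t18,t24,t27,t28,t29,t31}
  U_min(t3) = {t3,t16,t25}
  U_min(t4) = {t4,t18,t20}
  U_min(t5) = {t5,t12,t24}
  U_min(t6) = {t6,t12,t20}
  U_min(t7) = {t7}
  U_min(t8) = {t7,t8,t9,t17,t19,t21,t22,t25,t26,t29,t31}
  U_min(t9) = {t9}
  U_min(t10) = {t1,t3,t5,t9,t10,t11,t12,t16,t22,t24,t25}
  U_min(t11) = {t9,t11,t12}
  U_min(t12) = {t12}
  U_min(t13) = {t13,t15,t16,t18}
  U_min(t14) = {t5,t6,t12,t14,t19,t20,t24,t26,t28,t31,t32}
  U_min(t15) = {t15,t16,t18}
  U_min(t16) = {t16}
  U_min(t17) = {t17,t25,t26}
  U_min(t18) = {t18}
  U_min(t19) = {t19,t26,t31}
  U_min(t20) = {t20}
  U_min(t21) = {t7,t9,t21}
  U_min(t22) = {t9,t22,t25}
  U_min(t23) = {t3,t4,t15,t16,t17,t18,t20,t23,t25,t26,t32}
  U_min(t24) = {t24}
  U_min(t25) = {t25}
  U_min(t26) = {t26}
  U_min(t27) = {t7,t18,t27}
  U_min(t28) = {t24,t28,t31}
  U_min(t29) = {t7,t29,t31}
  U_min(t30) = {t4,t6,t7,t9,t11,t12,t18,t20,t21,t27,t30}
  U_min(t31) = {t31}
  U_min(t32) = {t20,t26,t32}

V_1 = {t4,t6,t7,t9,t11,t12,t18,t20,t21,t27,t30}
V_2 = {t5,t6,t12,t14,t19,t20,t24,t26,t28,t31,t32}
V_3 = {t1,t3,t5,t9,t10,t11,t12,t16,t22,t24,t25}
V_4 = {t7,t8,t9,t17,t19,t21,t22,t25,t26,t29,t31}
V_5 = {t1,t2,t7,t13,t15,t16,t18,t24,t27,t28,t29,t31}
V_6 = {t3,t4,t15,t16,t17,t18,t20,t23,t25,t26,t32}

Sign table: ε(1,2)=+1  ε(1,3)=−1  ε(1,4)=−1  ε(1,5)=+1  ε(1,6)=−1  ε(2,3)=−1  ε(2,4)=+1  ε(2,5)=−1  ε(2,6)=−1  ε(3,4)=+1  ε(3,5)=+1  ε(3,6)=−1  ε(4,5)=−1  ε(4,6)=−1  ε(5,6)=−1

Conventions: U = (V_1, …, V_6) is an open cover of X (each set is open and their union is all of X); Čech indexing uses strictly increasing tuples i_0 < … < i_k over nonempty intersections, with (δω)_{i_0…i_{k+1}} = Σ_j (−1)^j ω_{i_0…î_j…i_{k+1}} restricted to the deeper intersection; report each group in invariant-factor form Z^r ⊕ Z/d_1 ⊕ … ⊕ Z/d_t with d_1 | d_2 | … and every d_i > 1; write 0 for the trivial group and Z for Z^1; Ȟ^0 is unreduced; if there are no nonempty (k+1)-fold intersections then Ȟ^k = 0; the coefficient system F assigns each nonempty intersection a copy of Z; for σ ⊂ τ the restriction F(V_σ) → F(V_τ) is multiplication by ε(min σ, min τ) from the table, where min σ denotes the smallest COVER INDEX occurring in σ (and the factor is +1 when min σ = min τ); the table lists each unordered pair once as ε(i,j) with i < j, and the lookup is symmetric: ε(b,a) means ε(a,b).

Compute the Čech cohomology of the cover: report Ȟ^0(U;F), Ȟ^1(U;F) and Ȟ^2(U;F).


Ȟ^0 ≅ 0, Ȟ^1 ≅ Z/2, Ȟ^2 ≅ Z

nonempty overlaps:
  V12={t6,t12,t20} V13={t9,t11,t12} V14={t7,t9,t21} V15={t7,t18,t27} V16={t4,t18,t20} V23={t5,t12,t24} V24={t19,t26,t31} V25={t24,t28,t31} V26={t20,t26,t32} V34={t9,t22,t25} V35={t1,t16,t24} V36={t3,t16,t25} V45={t7,t29,t31} V46={t17,t25,t26} V56={t15,t16,t18}
  V123={t12} V126={t20} V134={t9} V145={t7} V156={t18} V235={t24} V245={t31} V246={t26} V346={t25} V356={t16}
C dims 6,15,10; δ0: rk 6, SNF 1^5·2; δ1: rk 9, SNF 1^9
degree 0: 6−6−0 = 0 → Ȟ^0 ≅ 0
degree 1: 15−9−6 = 0 plus torsion [2] → Ȟ^1 ≅ Z/2
degree 2: 10−0−9 = 1 → Ȟ^2 ≅ Z


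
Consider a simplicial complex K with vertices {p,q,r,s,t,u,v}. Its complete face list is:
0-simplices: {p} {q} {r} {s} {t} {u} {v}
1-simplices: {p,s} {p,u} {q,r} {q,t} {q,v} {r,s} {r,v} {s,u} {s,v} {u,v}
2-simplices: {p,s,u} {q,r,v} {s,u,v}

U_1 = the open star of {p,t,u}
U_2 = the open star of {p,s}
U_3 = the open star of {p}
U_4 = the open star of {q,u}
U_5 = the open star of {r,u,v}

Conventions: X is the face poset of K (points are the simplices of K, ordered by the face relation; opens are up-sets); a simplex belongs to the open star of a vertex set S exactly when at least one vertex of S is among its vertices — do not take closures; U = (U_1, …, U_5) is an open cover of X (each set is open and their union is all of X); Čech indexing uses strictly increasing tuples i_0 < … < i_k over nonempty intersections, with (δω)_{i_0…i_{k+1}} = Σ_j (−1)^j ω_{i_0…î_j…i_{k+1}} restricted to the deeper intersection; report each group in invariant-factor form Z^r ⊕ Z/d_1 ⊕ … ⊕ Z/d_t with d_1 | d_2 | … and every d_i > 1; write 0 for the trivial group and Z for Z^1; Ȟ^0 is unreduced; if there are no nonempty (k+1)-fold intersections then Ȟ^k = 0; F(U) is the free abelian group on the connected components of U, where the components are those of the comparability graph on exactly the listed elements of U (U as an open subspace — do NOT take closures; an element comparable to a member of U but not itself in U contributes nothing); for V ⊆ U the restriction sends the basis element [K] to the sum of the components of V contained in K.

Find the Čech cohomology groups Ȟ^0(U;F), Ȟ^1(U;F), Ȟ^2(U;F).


Ȟ^0 ≅ Z, Ȟ^1 ≅ Z and Ȟ^2 ≅ 0

cover nerve:
  U1={{p},{t},{u},{p,s},{p,u},{q,t},{s,u},{u,v},{p,s,u},{s,u,v}} U2={{p},{s},{p,s},{p,u},{r,s},{s,u},{s,v},{p,s,u},{s,u,v}} U3={{p},{p,s},{p,u},{p,s,u}} U4={{q},{u},{p,u},{q,r},{q,t},{q,v},{s,u},{u,v},{p,s,u},{q,r,v},{s,u,v}} U5={{r},{u},{v},{p,u},{q,r},{q,v},{r,s},{r,v},{s,u},{s,v},{u,v},{p,s,u},{q,r,v},{s,u,v}}
  U12={{p},{p,s},{p,u},{s,u},{p,s,u},{s,u,v}} U13={{p},{p,s},{p,u},{p,s,u}} U14={{u},{p,u},{q,t},{s,u},{u,v},{p,s,u},{s,u,v}} U15={{u},{p,u},{s,u},{u,v},{p,s,u},{s,u,v}} U23={{p},{p,s},{p,u},{p,s,u}} U24={{p,u},{s,u},{p,s,u},{s,u,v}} U25={{p,u},{r,s},{s,u},{s,v},{p,s,u},{s,u,v}} U34={{p,u},{p,s,u}} U35={{p,u},{p,s,u}} U45={{u},{p,u},{q,r},{q,v},{s,u},{u,v},{p,s,u},{q,r,v},{s,u,v}}
  U123={{p},{p,s},{p,u},{p,s,u}} U124={{p,u},{s,u},{p,s,u},{s,u,v}} U125={{p,u},{s,u},{p,s,u},{s,u,v}} U134={{p,u},{p,s,u}} U135={{p,u},{p,s,u}} U145={{u},{p,u},{s,u},{u,v},{p,s,u},{s,u,v}} U234={{p,u},{p,s,u}} U235={{p,u},{p,s,u}} U245={{p,u},{s,u},{p,s,u},{s,u,v}} U345={{p,u},{p,s,u}}
  U1234={{p,u},{p,s,u}} U1235={{p,u},{p,s,u}} U1245={{p,u},{s,u},{p,s,u},{s,u,v}} U1345={{p,u},{p,s,u}} U2345={{p,u},{p,s,u}}
  U12345={{p,u},{p,s,u}}
components per intersection:
  U1: {{p},{u},{p,s},{p,u},{s,u},{u,v},{p,s,u},{s,u,v}} {{t},{q,t}}
  U2: {{p},{s},{p,s},{p,u},{r,s},{s,u},{s,v},{p,s,u},{s,u,v}}
  U3: {{p},{p,s},{p,u},{p,s,u}}
  U4: {{q},{q,r},{q,t},{q,v},{q,r,v}} {{u},{p,u},{s,u},{u,v},{p,s,u},{s,u,v}}
  U5: {{r},{u},{v},{p,u},{q,r},{q,v},{r,s},{r,v},{s,u},{s,v},{u,v},{p,s,u},{q,r,v},{s,u,v}}
  U12: {{p},{p,s},{p,u},{s,u},{p,s,u},{s,u,v}}
  U13: {{p},{p,s},{p,u},{p,s,u}}
  U14: {{u},{p,u},{s,u},{u,v},{p,s,u},{s,u,v}} {{q,t}}
  U15: {{u},{p,u},{s,u},{u,v},{p,s,u},{s,u,v}}
  U23: {{p},{p,s},{p,u},{p,s,u}}
  U24: {{p,u},{s,u},{p,s,u},{s,u,v}}
  U25: {{p,u},{s,u},{s,v},{p,s,u},{s,u,v}} {{r,s}}
  U34: {{p,u},{p,s,u}}
  U35: {{p,u},{p,s,u}}
  U45: {{u},{p,u},{s,u},{u,v},{p,s,u},{s,u,v}} {{q,r},{q,v},{q,r,v}}
  U123: {{p},{p,s},{p,u},{p,s,u}}
  U124: {{p,u},{s,u},{p,s,u},{s,u,v}}
  U125: {{p,u},{s,u},{p,s,u},{s,u,v}}
  U134: {{p,u},{p,s,u}}
  U135: {{p,u},{p,s,u}}
  U145: {{u},{p,u},{s,u},{u,v},{p,s,u},{s,u,v}}
  U234: {{p,u},{p,s,u}}
  U235: {{p,u},{p,s,u}}
  U245: {{p,u},{s,u},{p,s,u},{s,u,v}}
  U345: {{p,u},{p,s,u}}
  U1234: {{p,u},{p,s,u}}
  U1235: {{p,u},{p,s,u}}
  U1245: {{p,u},{s,u},{p,s,u},{s,u,v}}
  U1345: {{p,u},{p,s,u}}
  U2345: {{p,u},{p,s,u}}
  U12345: {{p,u},{p,s,u}}
C dims 7,13,10,5; δ0: rk 6, SNF 1^6; δ1: rk 6, SNF 1^6; δ2: rk 4, SNF 1^4
Ȟ^0: (7−6)−0=1 ⇒ Z
Ȟ^1: (13−6)−6=1 ⇒ Z
Ȟ^2: (10−4)−6=0 ⇒ 0


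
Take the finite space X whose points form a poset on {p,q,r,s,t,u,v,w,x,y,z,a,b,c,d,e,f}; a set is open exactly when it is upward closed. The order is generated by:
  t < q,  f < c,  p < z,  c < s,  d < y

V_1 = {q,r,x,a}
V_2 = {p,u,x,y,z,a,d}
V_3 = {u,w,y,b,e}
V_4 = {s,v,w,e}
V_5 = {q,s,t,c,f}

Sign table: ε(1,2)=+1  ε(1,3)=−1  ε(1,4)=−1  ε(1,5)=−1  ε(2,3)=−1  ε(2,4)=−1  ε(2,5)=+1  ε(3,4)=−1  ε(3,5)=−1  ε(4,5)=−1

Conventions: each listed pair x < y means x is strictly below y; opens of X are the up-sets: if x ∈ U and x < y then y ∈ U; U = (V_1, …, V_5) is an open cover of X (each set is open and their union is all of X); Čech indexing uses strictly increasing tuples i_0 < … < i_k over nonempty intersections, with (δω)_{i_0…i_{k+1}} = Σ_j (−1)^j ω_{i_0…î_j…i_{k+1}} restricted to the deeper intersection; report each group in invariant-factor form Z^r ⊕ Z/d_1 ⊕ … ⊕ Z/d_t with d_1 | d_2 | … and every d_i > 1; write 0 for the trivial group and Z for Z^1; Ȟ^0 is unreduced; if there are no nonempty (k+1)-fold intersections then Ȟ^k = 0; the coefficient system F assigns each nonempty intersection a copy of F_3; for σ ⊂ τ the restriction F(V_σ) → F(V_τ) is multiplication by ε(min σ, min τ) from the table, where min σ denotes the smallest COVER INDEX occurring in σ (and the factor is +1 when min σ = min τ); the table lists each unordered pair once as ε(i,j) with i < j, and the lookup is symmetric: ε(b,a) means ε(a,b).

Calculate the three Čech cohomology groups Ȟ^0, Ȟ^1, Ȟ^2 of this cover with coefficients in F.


Ȟ^0 = Z/3, Ȟ^1 = Z/3, Ȟ^2 = 0

nonempty intersections:
  V12={x,a} V15={q} V23={u,y} V34={w,e} V45={s}
C dims 5,5; δ0: rk_F3 4
Ȟ^0: (5−4)−0=1 ⇒ Z/3
Ȟ^1: (5−0)−4=1 ⇒ Z/3
Ȟ^2: (0−0)−0=0 ⇒ 0


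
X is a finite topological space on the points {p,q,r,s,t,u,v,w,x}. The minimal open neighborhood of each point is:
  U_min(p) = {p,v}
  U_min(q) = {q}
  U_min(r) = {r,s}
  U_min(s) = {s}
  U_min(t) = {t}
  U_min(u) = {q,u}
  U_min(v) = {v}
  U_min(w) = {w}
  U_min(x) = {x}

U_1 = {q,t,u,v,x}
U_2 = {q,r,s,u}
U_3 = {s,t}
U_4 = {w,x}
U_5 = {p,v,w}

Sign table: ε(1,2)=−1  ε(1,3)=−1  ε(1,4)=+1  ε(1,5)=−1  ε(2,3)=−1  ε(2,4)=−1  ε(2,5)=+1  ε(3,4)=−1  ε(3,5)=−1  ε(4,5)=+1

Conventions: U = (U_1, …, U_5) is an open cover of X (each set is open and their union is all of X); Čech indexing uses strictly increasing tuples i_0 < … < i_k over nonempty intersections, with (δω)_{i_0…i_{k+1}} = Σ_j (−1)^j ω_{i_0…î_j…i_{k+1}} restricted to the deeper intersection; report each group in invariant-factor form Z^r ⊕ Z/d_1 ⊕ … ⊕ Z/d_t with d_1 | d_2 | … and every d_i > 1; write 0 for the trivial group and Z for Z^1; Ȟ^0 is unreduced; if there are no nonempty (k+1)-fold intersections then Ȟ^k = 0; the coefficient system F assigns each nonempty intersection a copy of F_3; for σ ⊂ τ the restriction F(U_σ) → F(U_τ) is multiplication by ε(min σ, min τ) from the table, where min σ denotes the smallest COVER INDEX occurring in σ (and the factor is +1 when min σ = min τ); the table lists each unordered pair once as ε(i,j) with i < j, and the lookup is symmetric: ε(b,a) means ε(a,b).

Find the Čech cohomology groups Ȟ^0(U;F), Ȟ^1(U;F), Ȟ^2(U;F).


intersection data:
  U12={q,u} U13={t} U14={x} U15={v} U23={s} U45={w}
C dims 5,6; δ0: rk_F3 5
Ȟ^0 = (5 − 5) − 0 = 0, so Ȟ^0 ≅ 0
Ȟ^1 = (6 − 0) − 5 = 1, so Ȟ^1 ≅ Z/3
Ȟ^2 = (0 − 0) − 0 = 0, so Ȟ^2 ≅ 0

Ȟ^0 ≅ 0, Ȟ^1 ≅ Z/3, Ȟ^2 ≅ 0


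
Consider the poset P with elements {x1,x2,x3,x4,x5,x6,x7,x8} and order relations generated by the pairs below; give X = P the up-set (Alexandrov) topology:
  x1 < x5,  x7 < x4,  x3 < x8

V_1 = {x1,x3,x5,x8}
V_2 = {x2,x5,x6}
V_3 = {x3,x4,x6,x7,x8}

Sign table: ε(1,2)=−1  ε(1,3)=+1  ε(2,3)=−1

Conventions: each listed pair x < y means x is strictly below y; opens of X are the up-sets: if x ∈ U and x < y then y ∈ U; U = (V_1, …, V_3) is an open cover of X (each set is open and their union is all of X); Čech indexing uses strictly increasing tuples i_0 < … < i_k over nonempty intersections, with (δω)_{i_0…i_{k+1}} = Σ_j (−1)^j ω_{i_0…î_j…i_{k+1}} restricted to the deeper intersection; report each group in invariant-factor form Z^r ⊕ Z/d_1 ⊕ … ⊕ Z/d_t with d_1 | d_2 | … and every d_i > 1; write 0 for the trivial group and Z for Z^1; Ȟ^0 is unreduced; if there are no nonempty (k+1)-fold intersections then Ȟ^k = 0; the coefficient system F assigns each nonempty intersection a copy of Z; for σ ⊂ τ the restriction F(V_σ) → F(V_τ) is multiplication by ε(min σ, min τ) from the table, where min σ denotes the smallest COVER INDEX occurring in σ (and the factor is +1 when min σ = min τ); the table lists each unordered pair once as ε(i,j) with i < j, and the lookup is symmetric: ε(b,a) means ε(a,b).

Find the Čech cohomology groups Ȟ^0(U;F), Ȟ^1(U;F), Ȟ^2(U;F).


Ȟ^0(U;F) ≅ Z, Ȟ^1(U;F) ≅ Z and Ȟ^2(U;F) ≅ 0

intersection data:
  V12={x5} V13={x3,x8} V23={x6}
C dims 3,3; δ0: rk 2, SNF 1^2
Ȟ^0 = (3 − 2) − 0 = 1, so Ȟ^0 ≅ Z
Ȟ^1 = (3 − 0) − 2 = 1, so Ȟ^1 ≅ Z
Ȟ^2 = (0 − 0) − 0 = 0, so Ȟ^2 ≅ 0


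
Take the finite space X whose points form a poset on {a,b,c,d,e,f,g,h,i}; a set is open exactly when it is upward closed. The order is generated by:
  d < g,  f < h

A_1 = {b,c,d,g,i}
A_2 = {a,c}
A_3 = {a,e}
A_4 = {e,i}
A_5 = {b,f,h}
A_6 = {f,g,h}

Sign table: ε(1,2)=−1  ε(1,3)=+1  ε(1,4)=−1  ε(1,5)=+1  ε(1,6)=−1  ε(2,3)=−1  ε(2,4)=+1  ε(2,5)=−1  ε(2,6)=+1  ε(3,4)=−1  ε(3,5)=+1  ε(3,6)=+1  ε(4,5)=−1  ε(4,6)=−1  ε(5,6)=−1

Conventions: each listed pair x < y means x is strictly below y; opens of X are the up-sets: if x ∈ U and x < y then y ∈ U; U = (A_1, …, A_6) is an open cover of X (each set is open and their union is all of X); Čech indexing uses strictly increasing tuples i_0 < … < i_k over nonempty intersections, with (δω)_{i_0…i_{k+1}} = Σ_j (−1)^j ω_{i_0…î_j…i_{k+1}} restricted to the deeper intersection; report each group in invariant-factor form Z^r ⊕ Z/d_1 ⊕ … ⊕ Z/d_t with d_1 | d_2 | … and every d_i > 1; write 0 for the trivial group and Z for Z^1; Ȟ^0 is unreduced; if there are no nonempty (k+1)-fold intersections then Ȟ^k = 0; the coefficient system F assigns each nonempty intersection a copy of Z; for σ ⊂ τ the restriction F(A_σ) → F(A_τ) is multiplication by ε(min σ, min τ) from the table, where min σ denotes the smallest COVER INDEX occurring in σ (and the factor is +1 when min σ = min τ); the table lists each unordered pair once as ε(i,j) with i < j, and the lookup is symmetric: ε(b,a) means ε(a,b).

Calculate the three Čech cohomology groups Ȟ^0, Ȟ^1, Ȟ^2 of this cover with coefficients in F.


Ȟ^0 = Z, Ȟ^1 = Z^2, Ȟ^2 = 0

cover nerve:
  A12={c} A14={i} A15={b} A16={g} A23={a} A34={e} A56={f,h}
C dims 6,7; δ0: rk 5, SNF 1^5
Ȟ^0: (6−5)−0=1 ⇒ Z
Ȟ^1: (7−0)−5=2 ⇒ Z^2
Ȟ^2: (0−0)−0=0 ⇒ 0


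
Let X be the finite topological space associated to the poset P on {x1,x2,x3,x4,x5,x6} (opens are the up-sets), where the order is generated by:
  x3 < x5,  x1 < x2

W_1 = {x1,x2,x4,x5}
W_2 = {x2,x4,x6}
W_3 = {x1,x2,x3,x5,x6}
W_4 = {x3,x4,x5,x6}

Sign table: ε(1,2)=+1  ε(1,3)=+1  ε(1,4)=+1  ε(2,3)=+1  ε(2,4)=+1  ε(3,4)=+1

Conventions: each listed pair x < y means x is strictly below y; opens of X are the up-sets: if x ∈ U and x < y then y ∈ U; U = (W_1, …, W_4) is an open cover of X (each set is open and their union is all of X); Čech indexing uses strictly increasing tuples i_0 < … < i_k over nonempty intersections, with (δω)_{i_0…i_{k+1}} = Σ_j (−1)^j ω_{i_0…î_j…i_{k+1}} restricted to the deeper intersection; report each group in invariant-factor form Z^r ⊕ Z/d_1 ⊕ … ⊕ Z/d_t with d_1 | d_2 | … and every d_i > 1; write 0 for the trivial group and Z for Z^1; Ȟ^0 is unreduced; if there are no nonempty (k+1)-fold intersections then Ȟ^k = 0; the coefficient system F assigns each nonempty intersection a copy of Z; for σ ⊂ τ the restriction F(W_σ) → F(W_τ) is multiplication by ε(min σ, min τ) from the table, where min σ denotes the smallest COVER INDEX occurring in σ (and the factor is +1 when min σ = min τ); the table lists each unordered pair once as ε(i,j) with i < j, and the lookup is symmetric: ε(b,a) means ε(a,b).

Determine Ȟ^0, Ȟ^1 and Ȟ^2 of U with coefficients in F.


cover nerve:
  W12={x2,x4} W13={x1,x2,x5} W14={x4,x5} W23={x2,x6} W24={x4,x6} W34={x3,x5,x6}
  W123={x2} W124={x4} W134={x5} W234={x6}
C dims 4,6,4; δ0: rk 3, SNF 1^3; δ1: rk 3, SNF 1^3
Ȟ^0: (4−3)−0=1 ⇒ Z
Ȟ^1: (6−3)−3=0 ⇒ 0
Ȟ^2: (4−0)−3=1 ⇒ Z

Ȟ^0 ≅ Z, Ȟ^1 ≅ 0 and Ȟ^2 ≅ Z


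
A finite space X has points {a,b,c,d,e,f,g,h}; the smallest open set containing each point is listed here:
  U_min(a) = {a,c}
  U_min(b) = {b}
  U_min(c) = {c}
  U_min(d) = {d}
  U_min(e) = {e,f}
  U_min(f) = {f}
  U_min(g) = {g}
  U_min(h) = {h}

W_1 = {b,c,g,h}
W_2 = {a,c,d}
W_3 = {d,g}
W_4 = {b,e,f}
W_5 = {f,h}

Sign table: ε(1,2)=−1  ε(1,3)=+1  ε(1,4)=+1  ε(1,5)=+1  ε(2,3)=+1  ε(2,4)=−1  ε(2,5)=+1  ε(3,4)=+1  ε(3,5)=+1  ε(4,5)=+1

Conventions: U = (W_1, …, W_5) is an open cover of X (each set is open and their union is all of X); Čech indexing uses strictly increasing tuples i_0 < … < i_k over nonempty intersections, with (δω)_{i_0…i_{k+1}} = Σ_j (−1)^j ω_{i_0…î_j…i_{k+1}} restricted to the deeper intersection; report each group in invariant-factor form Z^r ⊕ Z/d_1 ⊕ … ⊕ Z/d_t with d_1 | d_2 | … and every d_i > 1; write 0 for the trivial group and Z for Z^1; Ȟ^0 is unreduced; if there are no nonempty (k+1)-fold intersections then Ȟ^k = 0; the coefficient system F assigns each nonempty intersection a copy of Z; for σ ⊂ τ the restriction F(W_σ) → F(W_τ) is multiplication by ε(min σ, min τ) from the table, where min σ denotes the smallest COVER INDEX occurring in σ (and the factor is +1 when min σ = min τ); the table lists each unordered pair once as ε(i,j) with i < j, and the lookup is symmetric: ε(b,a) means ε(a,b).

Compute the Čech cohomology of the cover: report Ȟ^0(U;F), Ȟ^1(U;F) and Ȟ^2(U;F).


Ȟ^0 = 0, Ȟ^1 = Z ⊕ Z/2 and Ȟ^2 = 0

cover nerve:
  W12={c} W13={g} W14={b} W15={h} W23={d} W45={f}
C dims 5,6; δ0: rk 5, SNF 1^4·2
Ȟ^0: (5−5)−0=0 ⇒ 0
Ȟ^1: (6−0)−5=1 plus torsion [2] ⇒ Z ⊕ Z/2
Ȟ^2: (0−0)−0=0 ⇒ 0


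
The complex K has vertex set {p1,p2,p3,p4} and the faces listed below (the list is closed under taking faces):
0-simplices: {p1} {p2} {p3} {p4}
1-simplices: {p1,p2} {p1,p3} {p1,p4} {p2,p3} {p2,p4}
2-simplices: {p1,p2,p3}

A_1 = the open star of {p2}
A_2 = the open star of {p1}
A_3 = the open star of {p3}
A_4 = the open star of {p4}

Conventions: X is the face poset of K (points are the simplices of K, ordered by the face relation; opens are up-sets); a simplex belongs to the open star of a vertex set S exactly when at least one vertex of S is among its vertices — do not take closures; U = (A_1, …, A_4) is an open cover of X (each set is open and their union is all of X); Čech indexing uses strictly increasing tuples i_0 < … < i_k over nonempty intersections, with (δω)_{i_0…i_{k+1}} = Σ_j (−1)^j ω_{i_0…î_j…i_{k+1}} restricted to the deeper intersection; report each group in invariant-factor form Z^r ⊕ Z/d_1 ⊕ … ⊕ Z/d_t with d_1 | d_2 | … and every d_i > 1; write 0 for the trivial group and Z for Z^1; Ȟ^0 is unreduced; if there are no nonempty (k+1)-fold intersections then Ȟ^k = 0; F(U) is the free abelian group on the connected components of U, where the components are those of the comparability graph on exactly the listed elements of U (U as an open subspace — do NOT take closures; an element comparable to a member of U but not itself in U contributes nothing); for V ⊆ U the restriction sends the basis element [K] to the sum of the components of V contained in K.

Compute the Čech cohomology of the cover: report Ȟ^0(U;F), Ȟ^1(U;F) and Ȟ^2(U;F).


nerve simplices:
  A1={{p2},{p1,p2},{p2,p3},{p2,p4},{p1,p2,p3}} A2={{p1},{p1,p2},{p1,p3},{p1,p4},{p1,p2,p3}} A3={{p3},{p1,p3},{p2,p3},{p1,p2,p3}} A4={{p4},{p1,p4},{p2,p4}}
  A12={{p1,p2},{p1,p2,p3}} A13={{p2,p3},{p1,p2,p3}} A14={{p2,p4}} A23={{p1,p3},{p1,p2,p3}} A24={{p1,p4}}
  A123={{p1,p2,p3}}
components per intersection:
  A1: {{p2},{p1,p2},{p2,p3},{p2,p4},{p1,p2,p3}}
  A2: {{p1},{p1,p2},{p1,p3},{p1,p4},{p1,p2,p3}}
  A3: {{p3},{p1,p3},{p2,p3},{p1,p2,p3}}
  A4: {{p4},{p1,p4},{p2,p4}}
  A12: {{p1,p2},{p1,p2,p3}}
  A13: {{p2,p3},{p1,p2,p3}}
  A14: {{p2,p4}}
  A23: {{p1,p3},{p1,p2,p3}}
  A24: {{p1,p4}}
  A123: {{p1,p2,p3}}
C dims 4,5,1; δ0: rk 3, SNF 1^3; δ1: rk 1, SNF 1^1
degree 0: 4−3−0 = 1 → Ȟ^0 ≅ Z
degree 1: 5−1−3 = 1 → Ȟ^1 ≅ Z
degree 2: 1−0−1 = 0 → Ȟ^2 ≅ 0

Ȟ^0 ≅ Z; Ȟ^1 ≅ Z; Ȟ^2 ≅ 0


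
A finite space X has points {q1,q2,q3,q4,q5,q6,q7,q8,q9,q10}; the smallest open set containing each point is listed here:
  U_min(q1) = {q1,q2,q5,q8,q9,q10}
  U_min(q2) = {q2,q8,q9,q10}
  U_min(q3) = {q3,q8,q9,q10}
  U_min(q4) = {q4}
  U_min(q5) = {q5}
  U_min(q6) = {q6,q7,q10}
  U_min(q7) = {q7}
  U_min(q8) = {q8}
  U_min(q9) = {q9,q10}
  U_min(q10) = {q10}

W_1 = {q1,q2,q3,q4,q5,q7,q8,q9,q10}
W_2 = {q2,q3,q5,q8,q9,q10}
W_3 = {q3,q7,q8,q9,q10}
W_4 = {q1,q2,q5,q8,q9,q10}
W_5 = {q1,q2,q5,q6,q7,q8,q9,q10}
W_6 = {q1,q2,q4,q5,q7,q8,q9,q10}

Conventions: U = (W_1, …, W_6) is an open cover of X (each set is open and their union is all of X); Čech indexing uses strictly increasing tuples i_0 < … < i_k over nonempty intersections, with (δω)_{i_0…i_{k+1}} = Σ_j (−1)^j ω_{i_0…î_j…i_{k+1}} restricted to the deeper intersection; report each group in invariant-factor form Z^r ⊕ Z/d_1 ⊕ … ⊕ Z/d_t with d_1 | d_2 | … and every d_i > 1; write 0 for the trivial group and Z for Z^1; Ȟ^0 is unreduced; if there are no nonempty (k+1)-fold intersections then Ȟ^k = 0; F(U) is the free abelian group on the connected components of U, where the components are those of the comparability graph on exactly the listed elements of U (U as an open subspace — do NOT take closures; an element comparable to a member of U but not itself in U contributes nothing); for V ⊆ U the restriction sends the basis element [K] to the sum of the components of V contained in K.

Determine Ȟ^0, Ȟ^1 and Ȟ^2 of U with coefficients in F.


nonempty overlaps:
  W12={q2,q3,q5,q8,q9,q10} W13={q3,q7,q8,q9,q10} W14={q1,q2,q5,q8,q9,q10} W15={q1,q2,q5,q7,q8,q9,q10} W16={q1,q2,q4,q5,q7,q8,q9,q10} W23={q3,q8,q9,q10} W24={q2,q5,q8,q9,q10} W25={q2,q5,q8,q9,q10} W26={q2,q5,q8,q9,q10} W34={q8,q9,q10} W35={q7,q8,q9,q10} W36={q7,q8,q9,q10} W45={q1,q2,q5,q8,q9,q10} W46={q1,q2,q5,q8,q9,q10} W56={q1,q2,q5,q7,q8,q9,q10}
  W123={q3,q8,q9,q10} W124={q2,q5,q8,q9,q10} W125={q2,q5,q8,q9,q10} W126={q2,q5,q8,q9,q10} W134={q8,q9,q10} W135={q7,q8,q9,q10} W136={q7,q8,q9,q10} W145={q1,q2,q5,q8,q9,q10} W146={q1,q2,q5,q8,q9,q10} W156={q1,q2,q5,q7,q8,q9,q10} W234={q8,q9,q10} W235={q8,q9,q10} W236={q8,q9,q10} W245={q2,q5,q8,q9,q10} W246={q2,q5,q8,q9,q10} W256={q2,q5,q8,q9,q10} W345={q8,q9,q10} W346={q8,q9,q10} W356={q7,q8,q9,q10} W456={q1,q2,q5,q8,q9,q10}
  W1234={q8,q9,q10} W1235={q8,q9,q10} W1236={q8,q9,q10} W1245={q2,q5,q8,q9,q10} W1246={q2,q5,q8,q9,q10} W1256={q2,q5,q8,q9,q10} W1345={q8,q9,q10} W1346={q8,q9,q10} W1356={q7,q8,q9,q10} W1456={q1,q2,q5,q8,q9,q10} W2345={q8,q9,q10} W2346={q8,q9,q10} W2356={q8,q9,q10} W2456={q2,q5,q8,q9,q10} W3456={q8,q9,q10}
  W12345={q8,q9,q10} W12346={q8,q9,q10} W12356={q8,q9,q10} W12456={q2,q5,q8,q9,q10} W13456={q8,q9,q10} W23456={q8,q9,q10}
  W123456={q8,q9,q10}
components per intersection:
  W1: {q1,q2,q3,q5,q8,q9,q10} {q4} {q7}
  W2: {q2,q3,q8,q9,q10} {q5}
  W3: {q3,q8,q9,q10} {q7}
  W4: {q1,q2,q5,q8,q9,q10}
  W5: {q1,q2,q5,q6,q7,q8,q9,q10}
  W6: {q1,q2,q5,q8,q9,q10} {q4} {q7}
  W12: {q2,q3,q8,q9,q10} {q5}
  W13: {q3,q8,q9,q10} {q7}
  W14: {q1,q2,q5,q8,q9,q10}
  W15: {q1,q2,q5,q8,q9,q10} {q7}
  W16: {q1,q2,q5,q8,q9,q10} {q4} {q7}
  W23: {q3,q8,q9,q10}
  W24: {q2,q8,q9,q10} {q5}
  W25: {q2,q8,q9,q10} {q5}
  W26: {q2,q8,q9,q10} {q5}
  W34: {q8} {q9,q10}
  W35: {q7} {q8} {q9,q10}
  W36: {q7} {q8} {q9,q10}
  W45: {q1,q2,q5,q8,q9,q10}
  W46: {q1,q2,q5,q8,q9,q10}
  W56: {q1,q2,q5,q8,q9,q10} {q7}
  W123: {q3,q8,q9,q10}
  W124: {q2,q8,q9,q10} {q5}
  W125: {q2,q8,q9,q10} {q5}
  W126: {q2,q8,q9,q10} {q5}
  W134: {q8} {q9,q10}
  W135: {q7} {q8} {q9,q10}
  W136: {q7} {q8} {q9,q10}
  W145: {q1,q2,q5,q8,q9,q10}
  W146: {q1,q2,q5,q8,q9,q10}
  W156: {q1,q2,q5,q8,q9,q10} {q7}
  W234: {q8} {q9,q10}
  W235: {q8} {q9,q10}
  W236: {q8} {q9,q10}
  W245: {q2,q8,q9,q10} {q5}
  W246: {q2,q8,q9,q10} {q5}
  W256: {q2,q8,q9,q10} {q5}
  W345: {q8} {q9,q10}
  W346: {q8} {q9,q10}
  W356: {q7} {q8} {q9,q10}
  W456: {q1,q2,q5,q8,q9,q10}
  W1234: {q8} {q9,q10}
  W1235: {q8} {q9,q10}
  W1236: {q8} {q9,q10}
  W1245: {q2,q8,q9,q10} {q5}
  W1246: {q2,q8,q9,q10} {q5}
  W1256: {q2,q8,q9,q10} {q5}
  W1345: {q8} {q9,q10}
  W1346: {q8} {q9,q10}
  W1356: {q7} {q8} {q9,q10}
  W1456: {q1,q2,q5,q8,q9,q10}
  W2345: {q8} {q9,q10}
  W2346: {q8} {q9,q10}
  W2356: {q8} {q9,q10}
  W2456: {q2,q8,q9,q10} {q5}
  W3456: {q8} {q9,q10}
  W12345: {q8} {q9,q10}
  W12346: {q8} {q9,q10}
  W12356: {q8} {q9,q10}
  W12456: {q2,q8,q9,q10} {q5}
  W13456: {q8} {q9,q10}
  W23456: {q8} {q9,q10}
  W123456: {q8} {q9,q10}
C dims 12,29,39,30; δ0: rk 10, SNF 1^10; δ1: rk 19, SNF 1^19; δ2: rk 20, SNF 1^20
degree 0: 12−10−0 = 2 → Ȟ^0 ≅ Z^2
degree 1: 29−19−10 = 0 → Ȟ^1 ≅ 0
degree 2: 39−20−19 = 0 → Ȟ^2 ≅ 0

Ȟ^0(U;F) ≅ Z^2, Ȟ^1(U;F) ≅ 0, Ȟ^2(U;F) ≅ 0


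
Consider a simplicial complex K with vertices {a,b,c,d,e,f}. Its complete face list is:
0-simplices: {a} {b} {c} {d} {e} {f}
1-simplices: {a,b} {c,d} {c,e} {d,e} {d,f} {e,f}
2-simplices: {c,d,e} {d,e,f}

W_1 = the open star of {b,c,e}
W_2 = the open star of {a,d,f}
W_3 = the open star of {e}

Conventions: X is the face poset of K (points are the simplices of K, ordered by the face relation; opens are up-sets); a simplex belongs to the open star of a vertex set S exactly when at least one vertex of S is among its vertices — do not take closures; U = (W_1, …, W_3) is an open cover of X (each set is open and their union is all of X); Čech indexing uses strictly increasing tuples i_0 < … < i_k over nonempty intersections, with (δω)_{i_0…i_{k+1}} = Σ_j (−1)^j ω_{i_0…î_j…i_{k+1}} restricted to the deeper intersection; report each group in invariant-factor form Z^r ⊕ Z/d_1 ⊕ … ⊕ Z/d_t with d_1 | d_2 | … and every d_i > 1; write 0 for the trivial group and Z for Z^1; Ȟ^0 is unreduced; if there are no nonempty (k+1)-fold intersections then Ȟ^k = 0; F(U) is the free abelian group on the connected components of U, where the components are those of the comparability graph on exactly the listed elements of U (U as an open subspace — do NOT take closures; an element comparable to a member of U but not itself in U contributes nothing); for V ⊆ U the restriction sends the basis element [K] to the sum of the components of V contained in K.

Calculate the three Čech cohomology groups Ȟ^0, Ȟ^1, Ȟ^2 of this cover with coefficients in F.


Ȟ^0 = Z^2, Ȟ^1 = 0, Ȟ^2 = 0

nonempty intersections:
  W1={{b},{c},{e},{a,b},{c,d},{c,e},{d,e},{e,f},{c,d,e},{d,e,f}} W2={{a},{d},{f},{a,b},{c,d},{d,e},{d,f},{e,f},{c,d,e},{d,e,f}} W3={{e},{c,e},{d,e},{e,f},{c,d,e},{d,e,f}}
  W12={{a,b},{c,d},{d,e},{e,f},{c,d,e},{d,e,f}} W13={{e},{c,e},{d,e},{e,f},{c,d,e},{d,e,f}} W23={{d,e},{e,f},{c,d,e},{d,e,f}}
  W123={{d,e},{e,f},{c,d,e},{d,e,f}}
components per intersection:
  W1: {{b},{a,b}} {{c},{e},{c,d},{c,e},{d,e},{e,f},{c,d,e},{d,e,f}}
  W2: {{a},{a,b}} {{d},{f},{c,d},{d,e},{d,f},{e,f},{c,d,e},{d,e,f}}
  W3: {{e},{c,e},{d,e},{e,f},{c,d,e},{d,e,f}}
  W12: {{a,b}} {{c,d},{d,e},{e,f},{c,d,e},{d,e,f}}
  W13: {{e},{c,e},{d,e},{e,f},{c,d,e},{d,e,f}}
  W23: {{d,e},{e,f},{c,d,e},{d,e,f}}
  W123: {{d,e},{e,f},{c,d,e},{d,e,f}}
C dims 5,4,1; δ0: rk 3, SNF 1^3; δ1: rk 1, SNF 1^1
Ȟ^0: (5−3)−0=2 ⇒ Z^2
Ȟ^1: (4−1)−3=0 ⇒ 0
Ȟ^2: (1−0)−1=0 ⇒ 0


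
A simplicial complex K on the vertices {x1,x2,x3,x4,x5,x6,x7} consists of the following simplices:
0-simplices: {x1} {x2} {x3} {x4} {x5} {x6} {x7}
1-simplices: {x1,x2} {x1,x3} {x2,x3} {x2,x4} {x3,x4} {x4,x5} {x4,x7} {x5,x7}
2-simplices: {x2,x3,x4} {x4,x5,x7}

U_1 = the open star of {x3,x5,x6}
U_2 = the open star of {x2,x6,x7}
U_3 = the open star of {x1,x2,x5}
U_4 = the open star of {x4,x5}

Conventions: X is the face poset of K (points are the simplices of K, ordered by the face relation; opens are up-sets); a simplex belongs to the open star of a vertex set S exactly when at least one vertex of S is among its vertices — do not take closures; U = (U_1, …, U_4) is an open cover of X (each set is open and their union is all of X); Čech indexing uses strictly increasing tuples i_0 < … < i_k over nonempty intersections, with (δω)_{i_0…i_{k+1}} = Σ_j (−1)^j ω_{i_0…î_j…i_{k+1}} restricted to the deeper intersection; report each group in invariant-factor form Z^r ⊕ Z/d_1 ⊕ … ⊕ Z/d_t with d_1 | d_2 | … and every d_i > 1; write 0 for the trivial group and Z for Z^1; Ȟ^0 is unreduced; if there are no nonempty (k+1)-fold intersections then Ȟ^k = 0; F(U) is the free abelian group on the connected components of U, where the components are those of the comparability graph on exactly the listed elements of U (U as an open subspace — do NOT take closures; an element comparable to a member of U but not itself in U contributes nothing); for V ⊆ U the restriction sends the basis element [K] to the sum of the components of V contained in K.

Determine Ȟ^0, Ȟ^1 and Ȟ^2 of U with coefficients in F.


cover nerve:
  U1={{x3},{x5},{x6},{x1,x3},{x2,x3},{x3,x4},{x4,x5},{x5,x7},{x2,x3,x4},{x4,x5,x7}} U2={{x2},{x6},{x7},{x1,x2},{x2,x3},{x2,x4},{x4,x7},{x5,x7},{x2,x3,x4},{x4,x5,x7}} U3={{x1},{x2},{x5},{x1,x2},{x1,x3},{x2,x3},{x2,x4},{x4,x5},{x5,x7},{x2,x3,x4},{x4,x5,x7}} U4={{x4},{x5},{x2,x4},{x3,x4},{x4,x5},{x4,x7},{x5,x7},{x2,x3,x4},{x4,x5,x7}}
  U12={{x6},{x2,x3},{x5,x7},{x2,x3,x4},{x4,x5,x7}} U13={{x5},{x1,x3},{x2,x3},{x4,x5},{x5,x7},{x2,x3,x4},{x4,x5,x7}} U14={{x5},{x3,x4},{x4,x5},{x5,x7},{x2,x3,x4},{x4,x5,x7}} U23={{x2},{x1,x2},{x2,x3},{x2,x4},{x5,x7},{x2,x3,x4},{x4,x5,x7}} U24={{x2,x4},{x4,x7},{x5,x7},{x2,x3,x4},{x4,x5,x7}} U34={{x5},{x2,x4},{x4,x5},{x5,x7},{x2,x3,x4},{x4,x5,x7}}
  U123={{x2,x3},{x5,x7},{x2,x3,x4},{x4,x5,x7}} U124={{x5,x7},{x2,x3,x4},{x4,x5,x7}} U134={{x5},{x4,x5},{x5,x7},{x2,x3,x4},{x4,x5,x7}} U234={{x2,x4},{x5,x7},{x2,x3,x4},{x4,x5,x7}}
  U1234={{x5,x7},{x2,x3,x4},{x4,x5,x7}}
components per intersection:
  U1: {{x3},{x1,x3},{x2,x3},{x3,x4},{x2,x3,x4}} {{x5},{x4,x5},{x5,x7},{x4,x5,x7}} {{x6}}
  U2: {{x2},{x1,x2},{x2,x3},{x2,x4},{x2,x3,x4}} {{x6}} {{x7},{x4,x7},{x5,x7},{x4,x5,x7}}
  U3: {{x1},{x2},{x1,x2},{x1,x3},{x2,x3},{x2,x4},{x2,x3,x4}} {{x5},{x4,x5},{x5,x7},{x4,x5,x7}}
  U4: {{x4},{x5},{x2,x4},{x3,x4},{x4,x5},{x4,x7},{x5,x7},{x2,x3,x4},{x4,x5,x7}}
  U12: {{x6}} {{x2,x3},{x2,x3,x4}} {{x5,x7},{x4,x5,x7}}
  U13: {{x5},{x4,x5},{x5,x7},{x4,x5,x7}} {{x1,x3}} {{x2,x3},{x2,x3,x4}}
  U14: {{x5},{x4,x5},{x5,x7},{x4,x5,x7}} {{x3,x4},{x2,x3,x4}}
  U23: {{x2},{x1,x2},{x2,x3},{x2,x4},{x2,x3,x4}} {{x5,x7},{x4,x5,x7}}
  U24: {{x2,x4},{x2,x3,x4}} {{x4,x7},{x5,x7},{x4,x5,x7}}
  U34: {{x5},{x4,x5},{x5,x7},{x4,x5,x7}} {{x2,x4},{x2,x3,x4}}
  U123: {{x2,x3},{x2,x3,x4}} {{x5,x7},{x4,x5,x7}}
  U124: {{x5,x7},{x4,x5,x7}} {{x2,x3,x4}}
  U134: {{x5},{x4,x5},{x5,x7},{x4,x5,x7}} {{x2,x3,x4}}
  U234: {{x2,x4},{x2,x3,x4}} {{x5,x7},{x4,x5,x7}}
  U1234: {{x5,x7},{x4,x5,x7}} {{x2,x3,x4}}
C dims 9,14,8,2; δ0: rk 7, SNF 1^7; δ1: rk 6, SNF 1^6; δ2: rk 2, SNF 1^2
Ȟ^0: (9−7)−0=2 ⇒ Z^2
Ȟ^1: (14−6)−7=1 ⇒ Z
Ȟ^2: (8−2)−6=0 ⇒ 0

Ȟ^0 ≅ Z^2; Ȟ^1 ≅ Z; Ȟ^2 ≅ 0


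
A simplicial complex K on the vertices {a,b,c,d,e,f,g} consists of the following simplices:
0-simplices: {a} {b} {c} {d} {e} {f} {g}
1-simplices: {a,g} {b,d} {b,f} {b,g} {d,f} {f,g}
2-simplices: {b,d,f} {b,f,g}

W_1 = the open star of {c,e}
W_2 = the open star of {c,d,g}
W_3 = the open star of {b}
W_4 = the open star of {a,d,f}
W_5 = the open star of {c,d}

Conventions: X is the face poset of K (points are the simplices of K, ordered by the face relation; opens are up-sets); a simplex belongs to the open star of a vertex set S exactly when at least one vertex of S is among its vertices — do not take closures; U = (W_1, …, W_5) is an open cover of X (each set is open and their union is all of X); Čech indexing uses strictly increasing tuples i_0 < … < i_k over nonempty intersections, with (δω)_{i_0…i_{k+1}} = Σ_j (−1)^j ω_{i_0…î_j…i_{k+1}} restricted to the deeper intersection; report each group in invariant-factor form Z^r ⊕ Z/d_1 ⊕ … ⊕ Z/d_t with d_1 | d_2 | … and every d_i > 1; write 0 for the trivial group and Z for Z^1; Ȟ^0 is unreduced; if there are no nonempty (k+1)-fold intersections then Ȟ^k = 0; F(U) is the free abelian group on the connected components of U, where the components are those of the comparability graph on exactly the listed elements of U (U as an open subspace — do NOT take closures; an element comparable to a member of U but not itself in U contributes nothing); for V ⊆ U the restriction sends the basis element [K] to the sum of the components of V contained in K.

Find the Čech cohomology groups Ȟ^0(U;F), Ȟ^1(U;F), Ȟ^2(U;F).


Ȟ^0 ≅ Z^3, Ȟ^1 ≅ 0 and Ȟ^2 ≅ 0

nerve of the cover:
  W1={{c},{e}} W2={{c},{d},{g},{a,g},{b,d},{b,g},{d,f},{f,g},{b,d,f},{b,f,g}} W3={{b},{b,d},{b,f},{b,g},{b,d,f},{b,f,g}} W4={{a},{d},{f},{a,g},{b,d},{b,f},{d,f},{f,g},{b,d,f},{b,f,g}} W5={{c},{d},{b,d},{d,f},{b,d,f}}
  W12={{c}} W15={{c}} W23={{b,d},{b,g},{b,d,f},{b,f,g}} W24={{d},{a,g},{b,d},{d,f},{f,g},{b,d,f},{b,f,g}} W25={{c},{d},{b,d},{d,f},{b,d,f}} W34={{b,d},{b,f},{b,d,f},{b,f,g}} W35={{b,d},{b,d,f}} W45={{d},{b,d},{d,f},{b,d,f}}
  W125={{c}} W234={{b,d},{b,d,f},{b,f,g}} W235={{b,d},{b,d,f}} W245={{d},{b,d},{d,f},{b,d,f}} W345={{b,d},{b,d,f}}
  W2345={{b,d},{b,d,f}}
components per intersection:
  W1: {{c}} {{e}}
  W2: {{c}} {{d},{b,d},{d,f},{b,d,f}} {{g},{a,g},{b,g},{f,g},{b,f,g}}
  W3: {{b},{b,d},{b,f},{b,g},{b,d,f},{b,f,g}}
  W4: {{a},{a,g}} {{d},{f},{b,d},{b,f},{d,f},{f,g},{b,d,f},{b,f,g}}
  W5: {{c}} {{d},{b,d},{d,f},{b,d,f}}
  W12: {{c}}
  W15: {{c}}
  W23: {{b,d},{b,d,f}} {{b,g},{b,f,g}}
  W24: {{d},{b,d},{d,f},{b,d,f}} {{a,g}} {{f,g},{b,f,g}}
  W25: {{c}} {{d},{b,d},{d,f},{b,d,f}}
  W34: {{b,d},{b,f},{b,d,f},{b,f,g}}
  W35: {{b,d},{b,d,f}}
  W45: {{d},{b,d},{d,f},{b,d,f}}
  W125: {{c}}
  W234: {{b,d},{b,d,f}} {{b,f,g}}
  W235: {{b,d},{b,d,f}}
  W245: {{d},{b,d},{d,f},{b,d,f}}
  W345: {{b,d},{b,d,f}}
  W2345: {{b,d},{b,d,f}}
C dims 10,12,6,1; δ0: rk 7, SNF 1^7; δ1: rk 5, SNF 1^5; δ2: rk 1, SNF 1^1
Ȟ^0 = (10 − 7) − 0 = 3, so Ȟ^0 ≅ Z^3
Ȟ^1 = (12 − 5) − 7 = 0, so Ȟ^1 ≅ 0
Ȟ^2 = (6 − 1) − 5 = 0, so Ȟ^2 ≅ 0
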